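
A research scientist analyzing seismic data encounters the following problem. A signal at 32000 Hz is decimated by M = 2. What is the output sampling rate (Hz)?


Decimation reduces the sample rate:
fs_out = fs_in / M
       = 32000 / 2
       = 16000.0 Hz

16000.0 Hz


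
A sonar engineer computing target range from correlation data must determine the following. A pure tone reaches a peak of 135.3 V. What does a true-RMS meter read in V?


RMS voltage for a sinusoidal waveform:
V_rms = V_peak / sqrt(2)
      = 135.3 / 1.414214
      = 95.672 V

95.672 V


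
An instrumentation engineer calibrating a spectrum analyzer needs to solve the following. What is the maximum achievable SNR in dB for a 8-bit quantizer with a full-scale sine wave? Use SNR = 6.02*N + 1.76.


Theoretical SNR for a full-scale sinusoid:
SNR = 6.02 * N + 1.76
    = 6.02 * 8 + 1.76
    = 48.16 + 1.76
    = 49.92 dB

49.92 dB


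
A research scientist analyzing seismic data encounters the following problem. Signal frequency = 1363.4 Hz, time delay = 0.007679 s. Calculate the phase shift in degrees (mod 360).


Phase shift from frequency and time delay:
phi = 360 * f * t_delay
    = 360 * 1363.4 * 0.007679
    = 3769.04 degrees
    mod 360 = 169.04 degrees

169.04 degrees


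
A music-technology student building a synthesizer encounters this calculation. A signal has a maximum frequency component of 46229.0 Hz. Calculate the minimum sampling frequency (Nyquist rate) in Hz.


The Nyquist rate is twice the maximum frequency component.
fs_min = 2 * fmax
      = 2 * 46229.0
      = 92458.0 Hz

92458.0


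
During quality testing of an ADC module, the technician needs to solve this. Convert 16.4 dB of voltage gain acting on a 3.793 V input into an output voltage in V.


Output voltage from dB gain:
V_out = V_in * 10^(gain_dB / 20)
      = 3.793 * 10^(16.4 / 20)
      = 3.793 * 6.606934
      = 25.0601 V

25.0601 V


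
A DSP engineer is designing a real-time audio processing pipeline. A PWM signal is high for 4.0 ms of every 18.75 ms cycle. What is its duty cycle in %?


Duty cycle as a percentage:
DC = (t_on / T) * 100
   = (4.0 / 18.75) * 100
   = 0.213333 * 100
   = 21.33 %

21.33 %


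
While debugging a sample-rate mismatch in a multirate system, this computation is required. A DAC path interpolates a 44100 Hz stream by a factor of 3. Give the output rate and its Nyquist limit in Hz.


Step 1 — output sample rate after interpolation by L:
fs_out = L * fs_in = 3 * 44100 = 132300 Hz

Step 2 — Nyquist frequency of the output stream:
f_Nyq = fs_out / 2 = 132300 / 2 = 66150.0 Hz

fs_out = 132300 Hz; f_Nyquist = 66150.0 Hz


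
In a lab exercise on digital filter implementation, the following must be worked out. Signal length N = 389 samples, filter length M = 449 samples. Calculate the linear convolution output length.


Linear convolution output length:
L = N + M - 1
  = 389 + 449 - 1
  = 837 samples

837


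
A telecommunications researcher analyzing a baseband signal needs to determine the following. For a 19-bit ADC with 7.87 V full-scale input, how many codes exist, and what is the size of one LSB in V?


Step 1 — number of quantization levels:
L = 2^N = 2^19 = 524288

Step 2 — LSB step size:
delta = Vfs / L
      = 7.87 / 524288
      = 1.501e-05 V

Levels = 524288; step size = 1.501e-05 V


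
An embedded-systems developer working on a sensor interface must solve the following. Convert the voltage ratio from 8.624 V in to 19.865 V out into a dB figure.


Voltage gain in dB:
G = 20 * log10(Vout / Vin)
  = 20 * log10(19.865 / 8.624)
  = 20 * log10(2.303455)
  = 20 * 0.36238
  = 7.25 dB

7.25 dB


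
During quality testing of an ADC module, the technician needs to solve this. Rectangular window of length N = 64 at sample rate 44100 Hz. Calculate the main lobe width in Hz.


Main lobe width for a rectangular window:
Width = 2 * fs / N
      = 2 * 44100 / 64
      = 88200 / 64
      = 1378.125 Hz

1378.125 Hz


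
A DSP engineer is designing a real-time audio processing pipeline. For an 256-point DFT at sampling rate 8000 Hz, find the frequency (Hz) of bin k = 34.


Frequency of DFT bin k:
f_k = k * fs / N
    = 34 * 8000 / 256
    = 272000 / 256
    = 1062.5 Hz

1062.5 Hz


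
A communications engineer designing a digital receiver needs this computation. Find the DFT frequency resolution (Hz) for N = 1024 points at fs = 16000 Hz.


DFT frequency resolution:
df = fs / N
   = 16000 / 1024
   = 15.625 Hz

15.625 Hz


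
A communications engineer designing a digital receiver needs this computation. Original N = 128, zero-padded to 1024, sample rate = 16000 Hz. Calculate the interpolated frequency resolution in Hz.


Frequency resolution after zero-padding:
N_padded = 128 * 8 = 1024
df = fs / N_padded
   = 16000 / 1024
   = 15.625 Hz

15.625 Hz


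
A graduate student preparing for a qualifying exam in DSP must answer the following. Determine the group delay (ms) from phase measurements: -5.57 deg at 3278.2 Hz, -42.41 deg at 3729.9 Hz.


Group delay from phase difference:
tau = -d(phi)/d(omega)
d(phi) = -36.84 deg = -0.642979 rad
d(omega) = 2*pi*(3729.9 - 3278.2) = 2838.1148 rad/s
tau = -(-0.642979) / 2838.1148
    = 0.2266 ms

0.2266 ms


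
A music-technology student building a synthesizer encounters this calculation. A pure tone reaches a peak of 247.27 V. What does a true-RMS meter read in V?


RMS voltage for a sinusoidal waveform:
V_rms = V_peak / sqrt(2)
      = 247.27 / 1.414214
      = 174.846 V

174.846 V


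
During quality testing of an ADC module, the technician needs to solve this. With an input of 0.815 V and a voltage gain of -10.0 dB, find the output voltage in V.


Output voltage from dB gain:
V_out = V_in * 10^(gain_dB / 20)
      = 0.815 * 10^(-10.0 / 20)
      = 0.815 * 0.316228
      = 0.2577 V

0.2577 V


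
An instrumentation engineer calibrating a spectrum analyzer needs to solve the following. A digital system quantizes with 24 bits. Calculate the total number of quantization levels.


Number of quantization levels = 2^N
= 2^24
= 16777216

16777216


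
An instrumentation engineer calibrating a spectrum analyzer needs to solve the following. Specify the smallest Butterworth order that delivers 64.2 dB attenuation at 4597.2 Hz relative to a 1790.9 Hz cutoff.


Butterworth filter order formula:
n = log10(10^(A/10) - 1) / (2 * log10(f_stop/f_pass))
10^(64.2/10) - 1 = 2630266.9919
f_stop/f_pass = 4597.2 / 1790.9 = 2.567
n = 7.8403 -> ceil = 8

8


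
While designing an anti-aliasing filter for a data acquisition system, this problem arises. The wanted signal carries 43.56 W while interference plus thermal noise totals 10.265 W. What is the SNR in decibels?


SNR in decibels:
SNR = 10 * log10(Ps / Pn)
    = 10 * log10(43.56 / 10.265)
    = 10 * log10(4.2435)
    = 10 * 0.6277
    = 6.28 dB

6.28 dB


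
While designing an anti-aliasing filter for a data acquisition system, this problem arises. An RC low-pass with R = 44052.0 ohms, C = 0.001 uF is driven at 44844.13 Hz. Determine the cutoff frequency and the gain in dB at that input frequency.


Step 1 — cutoff frequency:
fc = 1 / (2*pi*R*C)
C = 0.001 uF = 1e-09 F
fc = 1 / (2*pi*44052.0*1e-09)
   = 3612.888 Hz

Step 2 — magnitude at f = 44844.13 Hz:
|H(f)| = 1 / sqrt(1 + (f/fc)^2)
f/fc = 44844.13 / 3612.888 = 12.412267
|H| = 1 / sqrt(1 + 154.064372) = 0.0803053
|H|_dB = 20*log10(0.0803053) = -21.91 dB

fc = 3612.888 Hz; |H(44844.13 Hz)| = -21.91 dB


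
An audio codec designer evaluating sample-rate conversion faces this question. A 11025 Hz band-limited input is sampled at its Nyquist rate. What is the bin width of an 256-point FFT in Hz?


Step 1 — Nyquist sampling rate:
fs = 2 * fmax = 2 * 11025 = 22050 Hz

Step 2 — DFT bin spacing:
df = fs / N = 22050 / 256 = 86.1328 Hz

86.1328 Hz


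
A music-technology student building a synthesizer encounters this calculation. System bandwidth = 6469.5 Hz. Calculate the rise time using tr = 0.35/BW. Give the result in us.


Rise time from bandwidth relationship:
tr = 0.35 / BW
   = 0.35 / 6469.5
   = 5.410000773e-05 s
   = 54.1 us

54.1 us


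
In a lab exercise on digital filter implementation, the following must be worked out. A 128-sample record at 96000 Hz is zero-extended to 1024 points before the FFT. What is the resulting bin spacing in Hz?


Frequency resolution after zero-padding:
N_padded = 128 * 8 = 1024
df = fs / N_padded
   = 96000 / 1024
   = 93.75 Hz

93.75 Hz


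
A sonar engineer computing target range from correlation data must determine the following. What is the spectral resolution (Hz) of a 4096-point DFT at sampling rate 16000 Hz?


DFT frequency resolution:
df = fs / N
   = 16000 / 4096
   = 3.9062 Hz

3.9062 Hz


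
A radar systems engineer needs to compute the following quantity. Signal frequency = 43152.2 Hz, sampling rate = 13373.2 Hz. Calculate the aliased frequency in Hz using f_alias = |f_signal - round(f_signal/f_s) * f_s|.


Compute the nearest integer multiple of fs to the signal:
n = round(43152.2 / 13373.2) = 3
f_alias = |43152.2 - 3 * 13373.2|
        = |43152.2 - 40119.6|
        = 3032.6 Hz

3032.6


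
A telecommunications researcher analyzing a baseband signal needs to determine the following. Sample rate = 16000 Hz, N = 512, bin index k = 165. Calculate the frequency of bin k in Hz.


Frequency of DFT bin k:
f_k = k * fs / N
    = 165 * 16000 / 512
    = 2640000 / 512
    = 5156.25 Hz

5156.25 Hz


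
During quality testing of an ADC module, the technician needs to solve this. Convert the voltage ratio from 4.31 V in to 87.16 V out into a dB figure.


Voltage gain in dB:
G = 20 * log10(Vout / Vin)
  = 20 * log10(87.16 / 4.31)
  = 20 * log10(20.222738)
  = 20 * 1.30584
  = 26.12 dB

26.12 dB


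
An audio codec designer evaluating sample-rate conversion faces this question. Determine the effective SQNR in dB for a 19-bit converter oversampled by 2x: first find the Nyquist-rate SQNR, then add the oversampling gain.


Step 1 — baseline SQNR at Nyquist:
SQNR_base = 6.02*N + 1.76
          = 6.02*19 + 1.76
          = 116.14 dB

Step 2 — oversampling processing gain:
G = 10*log10(OSR) = 10*log10(2) = 3.01 dB

Step 3 — total:
SQNR_total = 116.14 + 3.01 = 119.15 dB

Base SQNR = 116.14 dB; oversampled SQNR = 119.15 dB


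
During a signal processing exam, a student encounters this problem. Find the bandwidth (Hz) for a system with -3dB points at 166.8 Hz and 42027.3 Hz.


Bandwidth is the difference of -3dB frequencies:
BW = f_high - f_low
   = 42027.3 - 166.8
   = 41860.5 Hz

41860.5 Hz


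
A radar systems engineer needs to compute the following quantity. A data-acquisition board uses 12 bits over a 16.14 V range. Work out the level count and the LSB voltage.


Step 1 — number of quantization levels:
L = 2^N = 2^12 = 4096

Step 2 — LSB step size:
delta = Vfs / L
      = 16.14 / 4096
      = 0.00394043 V

Levels = 4096; step size = 0.00394043 V


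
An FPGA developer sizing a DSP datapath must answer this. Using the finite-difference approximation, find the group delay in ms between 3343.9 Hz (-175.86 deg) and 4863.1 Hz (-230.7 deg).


Group delay from phase difference:
tau = -d(phi)/d(omega)
d(phi) = -54.84 deg = -0.957139 rad
d(omega) = 2*pi*(4863.1 - 3343.9) = 9545.4151 rad/s
tau = -(-0.957139) / 9545.4151
    = 0.1003 ms

0.1003 ms


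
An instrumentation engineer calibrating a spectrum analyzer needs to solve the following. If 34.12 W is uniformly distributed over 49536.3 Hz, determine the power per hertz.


Power spectral density:
PSD = P / BW
    = 34.12 / 49536.3
    = 0.00068879 W/Hz

0.00068879 W/Hz


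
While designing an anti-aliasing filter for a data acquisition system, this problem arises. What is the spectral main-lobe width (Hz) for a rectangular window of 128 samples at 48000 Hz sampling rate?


Main lobe width for a rectangular window:
Width = 2 * fs / N
      = 2 * 48000 / 128
      = 96000 / 128
      = 750.0 Hz

750.0 Hz


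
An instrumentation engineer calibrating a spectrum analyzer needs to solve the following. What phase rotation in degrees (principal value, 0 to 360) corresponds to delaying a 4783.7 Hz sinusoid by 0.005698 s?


Phase shift from frequency and time delay:
phi = 360 * f * t_delay
    = 360 * 4783.7 * 0.005698
    = 9812.71 degrees
    mod 360 = 92.71 degrees

92.71 degrees


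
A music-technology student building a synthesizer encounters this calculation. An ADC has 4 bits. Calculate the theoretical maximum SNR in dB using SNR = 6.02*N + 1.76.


Theoretical SNR for a full-scale sinusoid:
SNR = 6.02 * N + 1.76
    = 6.02 * 4 + 1.76
    = 24.08 + 1.76
    = 25.84 dB

25.84 dB


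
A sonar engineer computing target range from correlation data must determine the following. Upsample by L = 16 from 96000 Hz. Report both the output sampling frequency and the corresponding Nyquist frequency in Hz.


Step 1 — output sample rate after interpolation by L:
fs_out = L * fs_in = 16 * 96000 = 1536000 Hz

Step 2 — Nyquist frequency of the output stream:
f_Nyq = fs_out / 2 = 1536000 / 2 = 768000.0 Hz

fs_out = 1536000 Hz; f_Nyquist = 768000.0 Hz


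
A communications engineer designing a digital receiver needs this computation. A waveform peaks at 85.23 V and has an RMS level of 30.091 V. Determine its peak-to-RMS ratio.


Crest factor is the ratio of peak to RMS:
CF = V_peak / V_rms
   = 85.23 / 30.091
   = 2.8324

2.8324


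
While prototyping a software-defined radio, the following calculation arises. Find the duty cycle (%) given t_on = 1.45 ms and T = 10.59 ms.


Duty cycle as a percentage:
DC = (t_on / T) * 100
   = (1.45 / 10.59) * 100
   = 0.136922 * 100
   = 13.69 %

13.69 %


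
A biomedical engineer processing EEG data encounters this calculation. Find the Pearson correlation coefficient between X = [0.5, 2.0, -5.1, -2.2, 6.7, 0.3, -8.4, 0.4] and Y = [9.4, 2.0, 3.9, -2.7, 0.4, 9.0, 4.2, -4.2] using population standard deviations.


Pearson correlation coefficient (population):
r = cov(X,Y) / (std(X) * std(Y))
Mean X = -0.725, Mean Y = 2.75
Cov(X,Y) = -2.61
Std(X) = 4.280698, Std(Y) = 4.620606
r = -0.132

-0.132


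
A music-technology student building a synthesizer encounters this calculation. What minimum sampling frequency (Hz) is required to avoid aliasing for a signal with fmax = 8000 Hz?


The Nyquist rate is twice the maximum frequency component.
fs_min = 2 * fmax
      = 2 * 8000
      = 16000 Hz

16000


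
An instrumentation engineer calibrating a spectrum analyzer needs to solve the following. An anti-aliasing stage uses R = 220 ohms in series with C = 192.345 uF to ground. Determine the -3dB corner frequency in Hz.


Cutoff frequency of a first-order RC filter:
fc = 1 / (2 * pi * R * C)
C = 192.345 uF = 0.000192345 F
fc = 1 / (2 * pi * 220 * 0.000192345)
   = 1 / 0.26587864114008
   = 3.761114 Hz

3.761114 Hz


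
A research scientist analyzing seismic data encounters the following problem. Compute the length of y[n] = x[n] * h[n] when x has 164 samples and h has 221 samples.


Linear convolution output length:
L = N + M - 1
  = 164 + 221 - 1
  = 384 samples

384


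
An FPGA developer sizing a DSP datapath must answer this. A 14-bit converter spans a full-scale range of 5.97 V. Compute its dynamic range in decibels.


Dynamic range from full-scale to LSB:
V_min = V_max / 2^bits = 5.97 / 2^14
DR = 20 * log10(V_max / V_min)
   = 20 * log10(2^14)
   = 20 * 14 * log10(2)
   = 84.29 dB

84.29 dB


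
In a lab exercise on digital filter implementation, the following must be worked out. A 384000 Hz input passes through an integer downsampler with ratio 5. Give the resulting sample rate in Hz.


Decimation reduces the sample rate:
fs_out = fs_in / M
       = 384000 / 5
       = 76800.0 Hz

76800.0 Hz


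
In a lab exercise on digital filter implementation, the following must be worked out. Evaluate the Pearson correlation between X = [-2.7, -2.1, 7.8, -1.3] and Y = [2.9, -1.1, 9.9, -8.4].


Pearson correlation coefficient (population):
r = cov(X,Y) / (std(X) * std(Y))
Mean X = 0.425, Mean Y = 0.825
Cov(X,Y) = 20.304375
Std(X) = 4.286826, Std(Y) = 6.623207
r = 0.7151

0.7151


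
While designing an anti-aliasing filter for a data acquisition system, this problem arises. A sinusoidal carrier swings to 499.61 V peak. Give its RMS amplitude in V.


RMS voltage for a sinusoidal waveform:
V_rms = V_peak / sqrt(2)
      = 499.61 / 1.414214
      = 353.278 V

353.278 V


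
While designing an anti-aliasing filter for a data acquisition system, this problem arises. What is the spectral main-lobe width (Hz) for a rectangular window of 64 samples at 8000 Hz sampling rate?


Main lobe width for a rectangular window:
Width = 2 * fs / N
      = 2 * 8000 / 64
      = 16000 / 64
      = 250.0 Hz

250.0 Hz


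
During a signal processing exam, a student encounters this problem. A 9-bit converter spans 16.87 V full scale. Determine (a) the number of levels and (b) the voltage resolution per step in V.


Step 1 — number of quantization levels:
L = 2^N = 2^9 = 512

Step 2 — LSB step size:
delta = Vfs / L
      = 16.87 / 512
      = 0.03294922 V

Levels = 512; step size = 0.03294922 V


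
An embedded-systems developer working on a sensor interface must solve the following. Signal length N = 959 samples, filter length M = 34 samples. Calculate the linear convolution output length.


Linear convolution output length:
L = N + M - 1
  = 959 + 34 - 1
  = 992 samples

992


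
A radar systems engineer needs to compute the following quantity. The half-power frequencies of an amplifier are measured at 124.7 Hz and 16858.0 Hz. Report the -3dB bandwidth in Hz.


Bandwidth is the difference of -3dB frequencies:
BW = f_high - f_low
   = 16858.0 - 124.7
   = 16733.3 Hz

16733.3 Hz


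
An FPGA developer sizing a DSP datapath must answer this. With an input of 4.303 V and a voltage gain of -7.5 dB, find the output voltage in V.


Output voltage from dB gain:
V_out = V_in * 10^(gain_dB / 20)
      = 4.303 * 10^(-7.5 / 20)
      = 4.303 * 0.421697
      = 1.8146 V

1.8146 V


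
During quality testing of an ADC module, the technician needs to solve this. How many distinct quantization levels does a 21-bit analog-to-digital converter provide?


Number of quantization levels = 2^N
= 2^21
= 2097152

2097152


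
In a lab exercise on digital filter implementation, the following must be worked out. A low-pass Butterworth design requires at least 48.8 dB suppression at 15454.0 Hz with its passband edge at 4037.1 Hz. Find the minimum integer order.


Butterworth filter order formula:
n = log10(10^(A/10) - 1) / (2 * log10(f_stop/f_pass))
10^(48.8/10) - 1 = 75856.7575
f_stop/f_pass = 15454.0 / 4037.1 = 3.828
n = 4.1854 -> ceil = 5

5


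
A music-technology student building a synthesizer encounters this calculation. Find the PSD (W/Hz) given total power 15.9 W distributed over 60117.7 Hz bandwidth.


Power spectral density:
PSD = P / BW
    = 15.9 / 60117.7
    = 0.00026448 W/Hz

0.00026448 W/Hz


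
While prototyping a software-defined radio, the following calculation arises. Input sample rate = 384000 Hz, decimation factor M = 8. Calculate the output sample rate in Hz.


Decimation reduces the sample rate:
fs_out = fs_in / M
       = 384000 / 8
       = 48000.0 Hz

48000.0 Hz


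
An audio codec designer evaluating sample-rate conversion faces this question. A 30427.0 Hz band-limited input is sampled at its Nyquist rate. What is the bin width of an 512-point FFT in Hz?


Step 1 — Nyquist sampling rate:
fs = 2 * fmax = 2 * 30427.0 = 60854.0 Hz

Step 2 — DFT bin spacing:
df = fs / N = 60854.0 / 512 = 118.8555 Hz

118.8555 Hz


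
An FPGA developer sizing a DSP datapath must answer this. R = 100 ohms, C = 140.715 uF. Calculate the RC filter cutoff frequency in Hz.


Cutoff frequency of a first-order RC filter:
fc = 1 / (2 * pi * R * C)
C = 140.715 uF = 0.000140715 F
fc = 1 / (2 * pi * 100 * 0.000140715)
   = 1 / 0.088413842049978
   = 11.310446 Hz

11.310446 Hz


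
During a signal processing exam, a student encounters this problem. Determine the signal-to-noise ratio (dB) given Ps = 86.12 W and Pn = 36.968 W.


SNR in decibels:
SNR = 10 * log10(Ps / Pn)
    = 10 * log10(86.12 / 36.968)
    = 10 * log10(2.3296)
    = 10 * 0.3673
    = 3.67 dB

3.67 dB


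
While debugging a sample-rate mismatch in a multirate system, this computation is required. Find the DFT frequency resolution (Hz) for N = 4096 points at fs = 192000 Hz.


DFT frequency resolution:
df = fs / N
   = 192000 / 4096
   = 46.875 Hz

46.875 Hz


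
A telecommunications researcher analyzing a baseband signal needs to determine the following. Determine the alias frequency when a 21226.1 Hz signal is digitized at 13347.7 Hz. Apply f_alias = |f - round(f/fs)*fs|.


Compute the nearest integer multiple of fs to the signal:
n = round(21226.1 / 13347.7) = 2
f_alias = |21226.1 - 2 * 13347.7|
        = |21226.1 - 26695.4|
        = 5469.3 Hz

5469.3


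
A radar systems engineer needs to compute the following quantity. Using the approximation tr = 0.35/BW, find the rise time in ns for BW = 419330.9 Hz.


Rise time from bandwidth relationship:
tr = 0.35 / BW
   = 0.35 / 419330.9
   = 8.34663031e-07 s
   = 834.663 ns

834.663 ns


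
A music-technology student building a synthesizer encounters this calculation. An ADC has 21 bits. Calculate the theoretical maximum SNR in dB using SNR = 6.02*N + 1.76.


Theoretical SNR for a full-scale sinusoid:
SNR = 6.02 * N + 1.76
    = 6.02 * 21 + 1.76
    = 126.42 + 1.76
    = 128.18 dB

128.18 dB


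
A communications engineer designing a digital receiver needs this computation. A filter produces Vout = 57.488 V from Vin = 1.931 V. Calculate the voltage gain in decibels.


Voltage gain in dB:
G = 20 * log10(Vout / Vin)
  = 20 * log10(57.488 / 1.931)
  = 20 * log10(29.771103)
  = 20 * 1.473795
  = 29.48 dB

29.48 dB


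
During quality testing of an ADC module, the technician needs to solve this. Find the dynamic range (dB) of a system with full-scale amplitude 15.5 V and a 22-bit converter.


Dynamic range from full-scale to LSB:
V_min = V_max / 2^bits = 15.5 / 2^22
DR = 20 * log10(V_max / V_min)
   = 20 * log10(2^22)
   = 20 * 22 * log10(2)
   = 132.45 dB

132.45 dB


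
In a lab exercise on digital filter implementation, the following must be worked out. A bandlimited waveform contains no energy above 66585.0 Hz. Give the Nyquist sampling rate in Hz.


The Nyquist rate is twice the maximum frequency component.
fs_min = 2 * fmax
      = 2 * 66585.0
      = 133170.0 Hz

133170.0


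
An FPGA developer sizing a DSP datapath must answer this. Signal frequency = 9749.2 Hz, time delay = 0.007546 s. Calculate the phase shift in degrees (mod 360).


Phase shift from frequency and time delay:
phi = 360 * f * t_delay
    = 360 * 9749.2 * 0.007546
    = 26484.29 degrees
    mod 360 = 204.29 degrees

204.29 degrees


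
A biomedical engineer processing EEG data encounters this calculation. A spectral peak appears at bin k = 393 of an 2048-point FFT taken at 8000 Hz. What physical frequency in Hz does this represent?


Frequency of DFT bin k:
f_k = k * fs / N
    = 393 * 8000 / 2048
    = 3144000 / 2048
    = 1535.156 Hz

1535.156 Hz


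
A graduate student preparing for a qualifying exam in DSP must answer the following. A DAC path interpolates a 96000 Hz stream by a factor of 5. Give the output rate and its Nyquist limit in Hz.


Step 1 — output sample rate after interpolation by L:
fs_out = L * fs_in = 5 * 96000 = 480000 Hz

Step 2 — Nyquist frequency of the output stream:
f_Nyq = fs_out / 2 = 480000 / 2 = 240000.0 Hz

fs_out = 480000 Hz; f_Nyquist = 240000.0 Hz


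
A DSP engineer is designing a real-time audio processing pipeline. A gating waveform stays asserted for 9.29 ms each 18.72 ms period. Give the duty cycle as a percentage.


Duty cycle as a percentage:
DC = (t_on / T) * 100
   = (9.29 / 18.72) * 100
   = 0.496261 * 100
   = 49.63 %

49.63 %


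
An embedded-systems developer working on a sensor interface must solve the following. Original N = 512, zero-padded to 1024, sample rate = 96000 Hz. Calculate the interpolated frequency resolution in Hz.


Frequency resolution after zero-padding:
N_padded = 512 * 2 = 1024
df = fs / N_padded
   = 96000 / 1024
   = 93.75 Hz

93.75 Hz


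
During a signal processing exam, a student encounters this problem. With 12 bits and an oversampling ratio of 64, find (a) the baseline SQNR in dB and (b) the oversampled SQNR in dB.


Step 1 — baseline SQNR at Nyquist:
SQNR_base = 6.02*N + 1.76
          = 6.02*12 + 1.76
          = 74.0 dB

Step 2 — oversampling processing gain:
G = 10*log10(OSR) = 10*log10(64) = 18.06 dB

Step 3 — total:
SQNR_total = 74.0 + 18.06 = 92.06 dB

Base SQNR = 74.0 dB; oversampled SQNR = 92.06 dB


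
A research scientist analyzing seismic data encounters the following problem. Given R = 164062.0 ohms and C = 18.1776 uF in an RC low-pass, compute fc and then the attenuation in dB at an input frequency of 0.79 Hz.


Step 1 — cutoff frequency:
fc = 1 / (2*pi*R*C)
C = 18.1776 uF = 1.81776e-05 F
fc = 1 / (2*pi*164062.0*1.81776e-05)
   = 0.0533673 Hz

Step 2 — magnitude at f = 0.79 Hz:
|H(f)| = 1 / sqrt(1 + (f/fc)^2)
f/fc = 0.79 / 0.0533673 = 14.803072
|H| = 1 / sqrt(1 + 219.130941) = 0.0673999
|H|_dB = 20*log10(0.0673999) = -23.43 dB

fc = 0.0533673 Hz; |H(0.79 Hz)| = -23.43 dB


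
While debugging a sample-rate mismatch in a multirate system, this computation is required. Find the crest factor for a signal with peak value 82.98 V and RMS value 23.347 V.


Crest factor is the ratio of peak to RMS:
CF = V_peak / V_rms
   = 82.98 / 23.347
   = 3.5542

3.5542


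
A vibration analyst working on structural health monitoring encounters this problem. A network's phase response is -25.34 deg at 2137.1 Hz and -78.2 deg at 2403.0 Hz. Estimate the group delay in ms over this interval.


Group delay from phase difference:
tau = -d(phi)/d(omega)
d(phi) = -52.86 deg = -0.922581 rad
d(omega) = 2*pi*(2403.0 - 2137.1) = 1670.699 rad/s
tau = -(-0.922581) / 1670.699
    = 0.5522 ms

0.5522 ms


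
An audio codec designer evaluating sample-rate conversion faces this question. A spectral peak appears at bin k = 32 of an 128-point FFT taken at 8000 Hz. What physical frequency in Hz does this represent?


Frequency of DFT bin k:
f_k = k * fs / N
    = 32 * 8000 / 128
    = 256000 / 128
    = 2000.0 Hz

2000.0 Hz


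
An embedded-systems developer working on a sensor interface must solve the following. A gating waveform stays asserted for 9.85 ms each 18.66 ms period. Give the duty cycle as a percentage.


Duty cycle as a percentage:
DC = (t_on / T) * 100
   = (9.85 / 18.66) * 100
   = 0.527867 * 100
   = 52.79 %

52.79 %


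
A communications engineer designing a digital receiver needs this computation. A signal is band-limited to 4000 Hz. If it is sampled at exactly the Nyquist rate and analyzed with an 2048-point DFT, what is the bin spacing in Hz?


Step 1 — Nyquist sampling rate:
fs = 2 * fmax = 2 * 4000 = 8000 Hz

Step 2 — DFT bin spacing:
df = fs / N = 8000 / 2048 = 3.9062 Hz

3.9062 Hz


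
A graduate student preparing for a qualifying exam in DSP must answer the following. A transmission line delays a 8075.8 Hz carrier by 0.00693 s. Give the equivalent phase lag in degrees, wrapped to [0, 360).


Phase shift from frequency and time delay:
phi = 360 * f * t_delay
    = 360 * 8075.8 * 0.00693
    = 20147.51 degrees
    mod 360 = 347.51 degrees

347.51 degrees


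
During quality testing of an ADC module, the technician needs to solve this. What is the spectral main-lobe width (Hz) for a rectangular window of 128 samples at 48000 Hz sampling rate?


Main lobe width for a rectangular window:
Width = 2 * fs / N
      = 2 * 48000 / 128
      = 96000 / 128
      = 750.0 Hz

750.0 Hz


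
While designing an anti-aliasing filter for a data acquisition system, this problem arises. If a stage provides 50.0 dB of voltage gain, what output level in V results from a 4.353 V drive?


Output voltage from dB gain:
V_out = V_in * 10^(gain_dB / 20)
      = 4.353 * 10^(50.0 / 20)
      = 4.353 * 316.227766
      = 1376.5395 V

1376.5395 V


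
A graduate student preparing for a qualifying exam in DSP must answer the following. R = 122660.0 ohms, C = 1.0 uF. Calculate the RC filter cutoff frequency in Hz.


Cutoff frequency of a first-order RC filter:
fc = 1 / (2 * pi * R * C)
C = 1.0 uF = 1e-06 F
fc = 1 / (2 * pi * 122660.0 * 1e-06)
   = 1 / 0.77069550977865
   = 1.297529 Hz

1.297529 Hz


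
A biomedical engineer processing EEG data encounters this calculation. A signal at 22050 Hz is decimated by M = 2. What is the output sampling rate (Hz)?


Decimation reduces the sample rate:
fs_out = fs_in / M
       = 22050 / 2
       = 11025.0 Hz

11025.0 Hz


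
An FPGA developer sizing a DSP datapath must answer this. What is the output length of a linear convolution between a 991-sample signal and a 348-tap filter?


Linear convolution output length:
L = N + M - 1
  = 991 + 348 - 1
  = 1338 samples

1338


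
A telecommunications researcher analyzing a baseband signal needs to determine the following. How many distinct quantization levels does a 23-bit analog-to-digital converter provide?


Number of quantization levels = 2^N
= 2^23
= 8388608

8388608


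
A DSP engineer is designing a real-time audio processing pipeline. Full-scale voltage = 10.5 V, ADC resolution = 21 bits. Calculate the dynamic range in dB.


Dynamic range from full-scale to LSB:
V_min = V_max / 2^bits = 10.5 / 2^21
DR = 20 * log10(V_max / V_min)
   = 20 * log10(2^21)
   = 20 * 21 * log10(2)
   = 126.43 dB

126.43 dB


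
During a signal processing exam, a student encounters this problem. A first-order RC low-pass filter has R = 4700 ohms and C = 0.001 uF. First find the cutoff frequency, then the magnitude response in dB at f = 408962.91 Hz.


Step 1 — cutoff frequency:
fc = 1 / (2*pi*R*C)
C = 0.001 uF = 1e-09 F
fc = 1 / (2*pi*4700*1e-09)
   = 33862.754 Hz

Step 2 — magnitude at f = 408962.91 Hz:
|H(f)| = 1 / sqrt(1 + (f/fc)^2)
f/fc = 408962.91 / 33862.754 = 12.077072
|H| = 1 / sqrt(1 + 145.855668) = 0.0825191
|H|_dB = 20*log10(0.0825191) = -21.67 dB

fc = 33862.754 Hz; |H(408962.91 Hz)| = -21.67 dB


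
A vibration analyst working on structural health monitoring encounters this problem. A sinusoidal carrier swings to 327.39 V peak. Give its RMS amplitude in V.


RMS voltage for a sinusoidal waveform:
V_rms = V_peak / sqrt(2)
      = 327.39 / 1.414214
      = 231.5 V

231.5 V


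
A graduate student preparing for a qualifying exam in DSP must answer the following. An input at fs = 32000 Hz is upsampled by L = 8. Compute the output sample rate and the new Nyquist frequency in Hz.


Step 1 — output sample rate after interpolation by L:
fs_out = L * fs_in = 8 * 32000 = 256000 Hz

Step 2 — Nyquist frequency of the output stream:
f_Nyq = fs_out / 2 = 256000 / 2 = 128000.0 Hz

fs_out = 256000 Hz; f_Nyquist = 128000.0 Hz


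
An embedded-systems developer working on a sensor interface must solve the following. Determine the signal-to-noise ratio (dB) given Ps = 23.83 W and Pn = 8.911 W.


SNR in decibels:
SNR = 10 * log10(Ps / Pn)
    = 10 * log10(23.83 / 8.911)
    = 10 * log10(2.6742)
    = 10 * 0.4272
    = 4.27 dB

4.27 dB


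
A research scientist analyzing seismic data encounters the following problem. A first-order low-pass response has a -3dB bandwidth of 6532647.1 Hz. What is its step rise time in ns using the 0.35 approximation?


Rise time from bandwidth relationship:
tr = 0.35 / BW
   = 0.35 / 6532647.1
   = 5.357705608e-08 s
   = 53.5771 ns

53.5771 ns


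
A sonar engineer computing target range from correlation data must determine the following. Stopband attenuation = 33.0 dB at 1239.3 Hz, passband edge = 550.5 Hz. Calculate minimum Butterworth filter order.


Butterworth filter order formula:
n = log10(10^(A/10) - 1) / (2 * log10(f_stop/f_pass))
10^(33.0/10) - 1 = 1994.2623
f_stop/f_pass = 1239.3 / 550.5 = 2.2512
n = 4.6816 -> ceil = 5

5


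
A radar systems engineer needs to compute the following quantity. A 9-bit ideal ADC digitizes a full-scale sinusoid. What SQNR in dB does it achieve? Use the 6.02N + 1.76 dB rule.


Theoretical SNR for a full-scale sinusoid:
SNR = 6.02 * N + 1.76
    = 6.02 * 9 + 1.76
    = 54.18 + 1.76
    = 55.94 dB

55.94 dB


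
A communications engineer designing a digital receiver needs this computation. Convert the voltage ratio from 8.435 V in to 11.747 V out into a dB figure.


Voltage gain in dB:
G = 20 * log10(Vout / Vin)
  = 20 * log10(11.747 / 8.435)
  = 20 * log10(1.39265)
  = 20 * 0.143842
  = 2.88 dB

2.88 dB


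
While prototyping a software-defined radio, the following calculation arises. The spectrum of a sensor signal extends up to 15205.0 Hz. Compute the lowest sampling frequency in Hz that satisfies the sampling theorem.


The Nyquist rate is twice the maximum frequency component.
fs_min = 2 * fmax
      = 2 * 15205.0
      = 30410.0 Hz

30410.0


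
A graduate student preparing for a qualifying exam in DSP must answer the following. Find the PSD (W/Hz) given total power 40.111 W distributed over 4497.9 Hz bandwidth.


Power spectral density:
PSD = P / BW
    = 40.111 / 4497.9
    = 0.00891772 W/Hz

0.00891772 W/Hz


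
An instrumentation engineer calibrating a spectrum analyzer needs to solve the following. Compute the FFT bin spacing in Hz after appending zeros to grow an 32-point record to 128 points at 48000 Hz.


Frequency resolution after zero-padding:
N_padded = 32 * 4 = 128
df = fs / N_padded
   = 48000 / 128
   = 375.0 Hz

375.0 Hz


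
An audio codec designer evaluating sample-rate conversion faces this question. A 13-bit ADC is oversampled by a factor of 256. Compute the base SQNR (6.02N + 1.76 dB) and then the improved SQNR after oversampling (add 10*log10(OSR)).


Step 1 — baseline SQNR at Nyquist:
SQNR_base = 6.02*N + 1.76
          = 6.02*13 + 1.76
          = 80.02 dB

Step 2 — oversampling processing gain:
G = 10*log10(OSR) = 10*log10(256) = 24.08 dB

Step 3 — total:
SQNR_total = 80.02 + 24.08 = 104.1 dB

Base SQNR = 80.02 dB; oversampled SQNR = 104.1 dB


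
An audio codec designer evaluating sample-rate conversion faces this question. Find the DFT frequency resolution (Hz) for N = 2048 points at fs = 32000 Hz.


DFT frequency resolution:
df = fs / N
   = 32000 / 2048
   = 15.625 Hz

15.625 Hz


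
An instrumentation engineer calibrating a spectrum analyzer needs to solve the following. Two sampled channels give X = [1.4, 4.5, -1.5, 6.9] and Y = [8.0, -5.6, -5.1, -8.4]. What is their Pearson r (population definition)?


Pearson correlation coefficient (population):
r = cov(X,Y) / (std(X) * std(Y))
Mean X = 2.825, Mean Y = -2.775
Cov(X,Y) = -8.238125
Std(X) = 3.168103, Std(Y) = 6.3468
r = -0.4097

-0.4097


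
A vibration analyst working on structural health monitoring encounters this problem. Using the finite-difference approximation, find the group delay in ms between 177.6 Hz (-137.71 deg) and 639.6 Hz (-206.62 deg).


Group delay from phase difference:
tau = -d(phi)/d(omega)
d(phi) = -68.91 deg = -1.202706 rad
d(omega) = 2*pi*(639.6 - 177.6) = 2902.8316 rad/s
tau = -(-1.202706) / 2902.8316
    = 0.4143 ms

0.4143 ms


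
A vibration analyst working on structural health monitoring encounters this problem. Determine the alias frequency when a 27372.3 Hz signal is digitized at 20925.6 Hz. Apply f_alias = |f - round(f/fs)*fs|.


Compute the nearest integer multiple of fs to the signal:
n = round(27372.3 / 20925.6) = 1
f_alias = |27372.3 - 1 * 20925.6|
        = |27372.3 - 20925.6|
        = 6446.7 Hz

6446.7


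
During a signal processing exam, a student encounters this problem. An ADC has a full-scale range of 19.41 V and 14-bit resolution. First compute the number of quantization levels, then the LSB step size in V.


Step 1 — number of quantization levels:
L = 2^N = 2^14 = 16384

Step 2 — LSB step size:
delta = Vfs / L
      = 19.41 / 16384
      = 0.00118469 V

Levels = 16384; step size = 0.00118469 V


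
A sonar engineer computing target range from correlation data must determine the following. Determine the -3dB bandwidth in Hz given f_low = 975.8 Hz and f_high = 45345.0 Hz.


Bandwidth is the difference of -3dB frequencies:
BW = f_high - f_low
   = 45345.0 - 975.8
   = 44369.2 Hz

44369.2 Hz


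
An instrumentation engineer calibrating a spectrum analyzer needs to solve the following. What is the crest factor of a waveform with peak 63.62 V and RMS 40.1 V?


Crest factor is the ratio of peak to RMS:
CF = V_peak / V_rms
   = 63.62 / 40.1
   = 1.5865

1.5865


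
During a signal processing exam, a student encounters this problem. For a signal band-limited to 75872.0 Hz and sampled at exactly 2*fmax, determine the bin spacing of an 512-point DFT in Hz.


Step 1 — Nyquist sampling rate:
fs = 2 * fmax = 2 * 75872.0 = 151744.0 Hz

Step 2 — DFT bin spacing:
df = fs / N = 151744.0 / 512 = 296.375 Hz

296.375 Hz


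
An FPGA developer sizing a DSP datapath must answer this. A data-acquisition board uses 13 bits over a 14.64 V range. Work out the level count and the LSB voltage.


Step 1 — number of quantization levels:
L = 2^N = 2^13 = 8192

Step 2 — LSB step size:
delta = Vfs / L
      = 14.64 / 8192
      = 0.00178711 V

Levels = 8192; step size = 0.00178711 V


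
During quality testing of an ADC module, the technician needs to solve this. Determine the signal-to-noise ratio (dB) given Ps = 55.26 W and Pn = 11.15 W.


SNR in decibels:
SNR = 10 * log10(Ps / Pn)
    = 10 * log10(55.26 / 11.15)
    = 10 * log10(4.9561)
    = 10 * 0.6951
    = 6.95 dB

6.95 dB


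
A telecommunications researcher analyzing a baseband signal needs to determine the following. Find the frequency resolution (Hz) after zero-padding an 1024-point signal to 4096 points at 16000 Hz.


Frequency resolution after zero-padding:
N_padded = 1024 * 4 = 4096
df = fs / N_padded
   = 16000 / 4096
   = 3.9062 Hz

3.9062 Hz


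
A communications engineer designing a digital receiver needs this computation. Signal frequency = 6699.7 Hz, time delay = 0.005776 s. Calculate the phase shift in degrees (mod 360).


Phase shift from frequency and time delay:
phi = 360 * f * t_delay
    = 360 * 6699.7 * 0.005776
    = 13931.09 degrees
    mod 360 = 251.09 degrees

251.09 degrees


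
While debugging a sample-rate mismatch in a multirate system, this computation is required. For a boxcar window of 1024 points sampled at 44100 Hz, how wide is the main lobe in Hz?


Main lobe width for a rectangular window:
Width = 2 * fs / N
      = 2 * 44100 / 1024
      = 88200 / 1024
      = 86.133 Hz

86.133 Hz


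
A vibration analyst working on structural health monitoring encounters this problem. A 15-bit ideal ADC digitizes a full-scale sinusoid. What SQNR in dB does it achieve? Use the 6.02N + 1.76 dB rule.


Theoretical SNR for a full-scale sinusoid:
SNR = 6.02 * N + 1.76
    = 6.02 * 15 + 1.76
    = 90.3 + 1.76
    = 92.06 dB

92.06 dB


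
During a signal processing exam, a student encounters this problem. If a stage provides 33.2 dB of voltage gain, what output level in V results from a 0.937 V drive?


Output voltage from dB gain:
V_out = V_in * 10^(gain_dB / 20)
      = 0.937 * 10^(33.2 / 20)
      = 0.937 * 45.708819
      = 42.8292 V

42.8292 V


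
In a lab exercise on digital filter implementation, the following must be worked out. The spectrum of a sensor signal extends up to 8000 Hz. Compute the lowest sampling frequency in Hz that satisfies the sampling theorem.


The Nyquist rate is twice the maximum frequency component.
fs_min = 2 * fmax
      = 2 * 8000
      = 16000 Hz

16000
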